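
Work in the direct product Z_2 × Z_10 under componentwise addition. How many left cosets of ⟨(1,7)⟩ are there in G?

2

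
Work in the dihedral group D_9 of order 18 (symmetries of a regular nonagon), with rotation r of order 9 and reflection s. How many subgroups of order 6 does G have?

3

|G| = 18 and 6 | 18, so subgroups of order 6 are possible by Lagrange.
The subgroups of order 6 are: {e, r^3, r^6, r^2s, r^5s, r^8s}; {e, r^3, r^6, s, r^3s, r^6s}; {e, r^3, r^6, rs, r^4s, r^7s}.
So G has 3 subgroups of order 6.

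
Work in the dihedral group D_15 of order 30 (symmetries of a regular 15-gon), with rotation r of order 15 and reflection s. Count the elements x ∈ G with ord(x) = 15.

8

The elements of order 15 are: r, r^2, r^4, r^7, r^8, r^11, r^13, r^14.
That's 8.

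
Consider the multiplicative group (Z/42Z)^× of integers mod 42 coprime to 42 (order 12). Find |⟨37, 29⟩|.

|⟨37⟩| = 3 and |⟨29⟩| = 2, so |H| is a multiple of lcm(3, 2) = 6 and divides |G| = 12.
Closing under the operation: H = {1, 11, 23, 25, 29, 37}, so |H| = 6.

6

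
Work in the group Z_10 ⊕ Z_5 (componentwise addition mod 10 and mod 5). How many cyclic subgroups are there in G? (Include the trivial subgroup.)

Each element a generates a cyclic subgroup ⟨a⟩; distinct elements may generate the same one (a cyclic group of order d has φ(d) generators).
Cyclic subgroups by order — order 1: 1; order 2: 1; order 5: 6; order 10: 6.
Total: 14.

14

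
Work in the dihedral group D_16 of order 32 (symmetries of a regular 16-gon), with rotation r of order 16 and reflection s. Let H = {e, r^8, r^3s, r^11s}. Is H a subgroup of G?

|H| = 4 divides |G| = 32, consistent with Lagrange.
H contains the identity, every element's inverse is in H, and H is closed under ·: it is a subgroup.

Yes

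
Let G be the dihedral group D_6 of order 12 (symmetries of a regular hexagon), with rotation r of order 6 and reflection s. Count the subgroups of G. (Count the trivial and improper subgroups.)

16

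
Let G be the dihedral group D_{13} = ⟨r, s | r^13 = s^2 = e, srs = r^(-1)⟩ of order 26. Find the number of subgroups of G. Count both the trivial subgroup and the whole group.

16

|G| = 26, so by Lagrange every subgroup order divides 26. Divisors: 1, 2, 13, 26.
Subgroups by order — order 1: 1; order 2: 13; order 13: 1; order 26: 1.
Total: 1 + 13 + 1 + 1 = 16.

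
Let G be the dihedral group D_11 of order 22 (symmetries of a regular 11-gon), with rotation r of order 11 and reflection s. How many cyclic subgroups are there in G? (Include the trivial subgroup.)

Group the elements of G by the cyclic subgroup they generate; each cyclic subgroup of order d accounts for φ(d) elements.
Cyclic subgroups by order — order 1: 1; order 2: 11; order 11: 1.
Total: 13.

13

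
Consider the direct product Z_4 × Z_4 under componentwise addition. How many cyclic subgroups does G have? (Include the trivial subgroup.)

10

A cyclic subgroup of order d is generated by each of its φ(d) elements of order d, so the cyclic subgroups of order d number (#elements of order d)/φ(d).
Cyclic subgroups by order — order 1: 1; order 2: 3; order 4: 6.
Total: 10.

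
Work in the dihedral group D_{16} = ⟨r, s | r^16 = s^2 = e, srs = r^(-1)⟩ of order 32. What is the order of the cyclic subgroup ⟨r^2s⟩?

2

Computing powers of r^2s: the smallest k with (r^2s)^k = e is k = 2.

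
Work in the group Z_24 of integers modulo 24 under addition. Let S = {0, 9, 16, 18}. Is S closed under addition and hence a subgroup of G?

No

16 ∈ S but its inverse 8 ∉ S, so S is not a subgroup.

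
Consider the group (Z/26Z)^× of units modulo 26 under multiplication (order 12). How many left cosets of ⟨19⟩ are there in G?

1

|⟨19⟩| = 12 and |G| = 12.
By Lagrange, [G : H] = |G|/|H| = 12/12 = 1.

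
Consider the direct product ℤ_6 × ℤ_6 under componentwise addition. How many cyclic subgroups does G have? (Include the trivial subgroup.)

20

Each element a generates a cyclic subgroup ⟨a⟩; distinct elements may generate the same one (a cyclic group of order d has φ(d) generators).
Cyclic subgroups by order — order 1: 1; order 2: 3; order 3: 4; order 6: 12.
Total: 20.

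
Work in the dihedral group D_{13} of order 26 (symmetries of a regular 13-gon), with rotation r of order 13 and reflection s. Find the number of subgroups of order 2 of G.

|G| = 26 and 2 | 26, so subgroups of order 2 are possible by Lagrange.
The subgroups of order 2 are: {e, r^10s}; {e, r^11s}; {e, r^12s}; {e, r^2s}; … (13 in all).
So G has 13 subgroups of order 2.

13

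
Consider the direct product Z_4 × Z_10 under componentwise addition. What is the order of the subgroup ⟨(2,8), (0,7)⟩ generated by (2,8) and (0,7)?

20

|⟨(2,8)⟩| = 10 and |⟨(0,7)⟩| = 10, so |H| is a multiple of lcm(10, 10) = 10 and divides |G| = 40.
Closing under the operation: H = {(0,0), (0,1), (0,2), (0,3), (0,4), (0,5), (0,6), (0,7), (0,8), (0,9), (2,0), (2,1), (2,2), (2,3), (2,4), (2,5), (2,6), (2,7), (2,8), (2,9)}, so |H| = 20.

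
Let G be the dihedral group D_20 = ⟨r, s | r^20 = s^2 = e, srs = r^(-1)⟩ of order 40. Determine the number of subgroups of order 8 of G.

|G| = 40 and 8 | 40, so subgroups of order 8 are possible by Lagrange.
The subgroups of order 8 are: {e, r^5, r^10, r^15, s, r^5s, r^10s, r^15s}; {e, r^5, r^10, r^15, rs, r^6s, r^11s, r^16s}; {e, r^5, r^10, r^15, r^2s, r^7s, r^12s, r^17s}; {e, r^5, r^10, r^15, r^3s, r^8s, r^13s, r^18s}; … (5 in all).
So G has 5 subgroups of order 8.

5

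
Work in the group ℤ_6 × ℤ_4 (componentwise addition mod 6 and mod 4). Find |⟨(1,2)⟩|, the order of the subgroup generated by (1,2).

6

The order of (1,2) in Z_6 × Z_4 is lcm(ord(1) in Z_6, ord(2) in Z_4).
ord(1) = 6 and ord(2) = 2, so |⟨(1,2)⟩| = lcm(6, 2) = 6.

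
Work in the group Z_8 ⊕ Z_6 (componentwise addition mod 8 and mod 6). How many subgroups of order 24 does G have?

3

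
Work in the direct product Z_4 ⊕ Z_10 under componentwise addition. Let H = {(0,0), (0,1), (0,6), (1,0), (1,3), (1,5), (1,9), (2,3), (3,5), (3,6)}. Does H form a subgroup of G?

(0,1) ∈ H but its inverse (0,9) ∉ H, so H is not a subgroup.

No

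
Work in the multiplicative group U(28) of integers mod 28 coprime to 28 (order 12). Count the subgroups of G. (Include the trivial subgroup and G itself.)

|G| = 12, so by Lagrange every subgroup order divides 12. Divisors: 1, 2, 3, 4, 6, 12.
Subgroups by order — order 1: 1; order 2: 3; order 3: 1; order 4: 1; order 6: 3; order 12: 1.
Total: 1 + 3 + 1 + 1 + 3 + 1 = 10.

10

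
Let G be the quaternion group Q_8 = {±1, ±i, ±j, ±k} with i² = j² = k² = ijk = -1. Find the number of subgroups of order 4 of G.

|G| = 8 and 4 | 8, so subgroups of order 4 are possible by Lagrange.
The subgroups of order 4 are: {1, -1, i, -i}; {1, -1, j, -j}; {1, -1, k, -k}.
So G has 3 subgroups of order 4.

3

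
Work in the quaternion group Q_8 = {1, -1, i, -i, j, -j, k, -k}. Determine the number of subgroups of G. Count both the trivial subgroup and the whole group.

6

|G| = 8, so by Lagrange every subgroup order divides 8. Divisors: 1, 2, 4, 8.
Subgroups by order — order 1: 1; order 2: 1; order 4: 3; order 8: 1.
Total: 1 + 1 + 3 + 1 = 6.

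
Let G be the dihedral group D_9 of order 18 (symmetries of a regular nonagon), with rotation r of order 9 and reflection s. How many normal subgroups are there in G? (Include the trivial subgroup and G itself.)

G has 16 subgroups. Checking conjugation-invariance by order — order 1: 1/1 normal; order 2: 0/9 normal; order 3: 1/1 normal; order 6: 0/3 normal; order 9: 1/1 normal; order 18: 1/1 normal.
Total normal subgroups: 4.

4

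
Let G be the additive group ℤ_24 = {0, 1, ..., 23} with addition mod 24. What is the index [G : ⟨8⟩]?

8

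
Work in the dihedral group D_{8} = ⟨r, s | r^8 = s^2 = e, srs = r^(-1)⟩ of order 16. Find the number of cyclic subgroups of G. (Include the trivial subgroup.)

12

Each element a generates a cyclic subgroup ⟨a⟩; distinct elements may generate the same one (a cyclic group of order d has φ(d) generators).
Cyclic subgroups by order — order 1: 1; order 2: 9; order 4: 1; order 8: 1.
Total: 12.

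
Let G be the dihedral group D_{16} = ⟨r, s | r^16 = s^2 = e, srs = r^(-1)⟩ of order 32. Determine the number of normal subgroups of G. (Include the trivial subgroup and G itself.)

8

G has 36 subgroups. Checking conjugation-invariance by order — order 1: 1/1 normal; order 2: 1/17 normal; order 4: 1/9 normal; order 8: 1/5 normal; order 16: 3/3 normal; order 32: 1/1 normal.
Total normal subgroups: 8.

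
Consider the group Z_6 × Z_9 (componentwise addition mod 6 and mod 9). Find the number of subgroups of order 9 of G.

4

|G| = 54 and 9 | 54, so subgroups of order 9 are possible by Lagrange.
The subgroups of order 9 are: {(0,0), (0,1), (0,2), (0,3), (0,4), (0,5), (0,6), (0,7), (0,8)}; {(0,0), (0,3), (0,6), (2,0), (2,3), (2,6), (4,0), (4,3), (4,6)}; {(0,0), (0,3), (0,6), (2,1), (2,4), (2,7), (4,2), (4,5), (4,8)}; {(0,0), (0,3), (0,6), (2,2), (2,5), (2,8), (4,1), (4,4), (4,7)}.
So G has 4 subgroups of order 9.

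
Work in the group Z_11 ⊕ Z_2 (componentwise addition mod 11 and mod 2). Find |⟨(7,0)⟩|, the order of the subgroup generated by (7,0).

The order of (7,0) in Z_11 × Z_2 is lcm(ord(7) in Z_11, ord(0) in Z_2).
ord(7) = 11 and ord(0) = 1, so |⟨(7,0)⟩| = lcm(11, 1) = 11.

11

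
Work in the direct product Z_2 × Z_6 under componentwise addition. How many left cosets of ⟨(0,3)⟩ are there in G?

6

|⟨(0,3)⟩| = 2 and |G| = 12.
By Lagrange, [G : H] = |G|/|H| = 12/2 = 6.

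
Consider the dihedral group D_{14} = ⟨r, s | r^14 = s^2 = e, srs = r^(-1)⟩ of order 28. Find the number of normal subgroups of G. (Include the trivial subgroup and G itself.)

G has 28 subgroups. Checking conjugation-invariance by order — order 1: 1/1 normal; order 2: 1/15 normal; order 4: 0/7 normal; order 7: 1/1 normal; order 14: 3/3 normal; order 28: 1/1 normal.
Total normal subgroups: 7.

7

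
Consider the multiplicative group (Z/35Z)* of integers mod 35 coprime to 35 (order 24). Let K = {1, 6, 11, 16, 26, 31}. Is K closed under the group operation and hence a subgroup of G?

Yes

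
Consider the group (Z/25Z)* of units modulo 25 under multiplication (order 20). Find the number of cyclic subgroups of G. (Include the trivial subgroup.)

6

Each element a generates a cyclic subgroup ⟨a⟩; distinct elements may generate the same one (a cyclic group of order d has φ(d) generators).
Cyclic subgroups by order — order 1: 1; order 2: 1; order 4: 1; order 5: 1; order 10: 1; order 20: 1.
Total: 6.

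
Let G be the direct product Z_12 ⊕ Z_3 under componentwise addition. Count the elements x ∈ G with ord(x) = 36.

0

An element (a,b) has order lcm(ord(a), ord(b)); count pairs with lcm equal to 36.
Enumerating gives 0 such elements.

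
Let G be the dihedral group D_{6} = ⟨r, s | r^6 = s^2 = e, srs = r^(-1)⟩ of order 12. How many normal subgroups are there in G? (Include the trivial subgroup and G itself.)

7

G has 16 subgroups. Checking conjugation-invariance by order — order 1: 1/1 normal; order 2: 1/7 normal; order 3: 1/1 normal; order 4: 0/3 normal; order 6: 3/3 normal; order 12: 1/1 normal.
Total normal subgroups: 7.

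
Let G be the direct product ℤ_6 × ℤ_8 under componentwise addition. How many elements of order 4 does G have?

4

An element (a,b) has order lcm(ord(a), ord(b)); count pairs with lcm equal to 4.
Enumerating gives 4 such elements.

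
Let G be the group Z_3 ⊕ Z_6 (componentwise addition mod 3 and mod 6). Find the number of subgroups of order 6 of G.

|G| = 18 and 6 | 18, so subgroups of order 6 are possible by Lagrange.
The subgroups of order 6 are: {(0,0), (0,1), (0,2), (0,3), (0,4), (0,5)}; {(0,0), (0,3), (1,0), (1,3), (2,0), (2,3)}; {(0,0), (0,3), (1,1), (1,4), (2,2), (2,5)}; {(0,0), (0,3), (1,2), (1,5), (2,1), (2,4)}.
So G has 4 subgroups of order 6.

4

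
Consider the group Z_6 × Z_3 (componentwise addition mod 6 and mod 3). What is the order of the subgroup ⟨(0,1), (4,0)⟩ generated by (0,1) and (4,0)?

|⟨(0,1)⟩| = 3 and |⟨(4,0)⟩| = 3, so |H| is a multiple of lcm(3, 3) = 3 and divides |G| = 18.
Closing under the operation: H = {(0,0), (0,1), (0,2), (2,0), (2,1), (2,2), (4,0), (4,1), (4,2)}, so |H| = 9.

9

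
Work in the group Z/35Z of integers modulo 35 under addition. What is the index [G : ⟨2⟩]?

|⟨2⟩| = 35 and |G| = 35.
By Lagrange, [G : H] = |G|/|H| = 35/35 = 1.

1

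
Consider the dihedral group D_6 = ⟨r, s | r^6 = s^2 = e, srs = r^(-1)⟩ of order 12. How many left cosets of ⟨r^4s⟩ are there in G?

|⟨r^4s⟩| = 2 and |G| = 12.
By Lagrange, [G : H] = |G|/|H| = 12/2 = 6.

6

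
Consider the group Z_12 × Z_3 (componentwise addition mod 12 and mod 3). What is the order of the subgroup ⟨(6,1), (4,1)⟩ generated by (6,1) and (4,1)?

18

|⟨(6,1)⟩| = 6 and |⟨(4,1)⟩| = 3, so |H| is a multiple of lcm(6, 3) = 6 and divides |G| = 36.
Closing under the operation: H = {(0,0), (0,1), (0,2), (2,0), (2,1), (2,2), (4,0), (4,1), (4,2), (6,0), (6,1), (6,2), (8,0), (8,1), (8,2), (10,0), (10,1), (10,2)}, so |H| = 18.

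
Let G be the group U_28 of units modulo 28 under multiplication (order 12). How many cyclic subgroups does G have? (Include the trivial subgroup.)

A cyclic subgroup of order d is generated by each of its φ(d) elements of order d, so the cyclic subgroups of order d number (#elements of order d)/φ(d).
Cyclic subgroups by order — order 1: 1; order 2: 3; order 3: 1; order 6: 3.
Total: 8.

8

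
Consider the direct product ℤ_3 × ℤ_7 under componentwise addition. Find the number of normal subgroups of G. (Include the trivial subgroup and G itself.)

4

G is abelian, so every subgroup is normal.
G has 4 subgroups in total, hence 4 normal subgroups.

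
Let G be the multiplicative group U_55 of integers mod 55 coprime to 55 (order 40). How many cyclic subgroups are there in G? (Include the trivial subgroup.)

Each element a generates a cyclic subgroup ⟨a⟩; distinct elements may generate the same one (a cyclic group of order d has φ(d) generators).
Cyclic subgroups by order — order 1: 1; order 2: 3; order 4: 2; order 5: 1; order 10: 3; order 20: 2.
Total: 12.

12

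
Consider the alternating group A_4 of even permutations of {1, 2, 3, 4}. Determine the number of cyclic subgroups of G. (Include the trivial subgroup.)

Each element a generates a cyclic subgroup ⟨a⟩; distinct elements may generate the same one (a cyclic group of order d has φ(d) generators).
Cyclic subgroups by order — order 1: 1; order 2: 3; order 3: 4.
Total: 8.

8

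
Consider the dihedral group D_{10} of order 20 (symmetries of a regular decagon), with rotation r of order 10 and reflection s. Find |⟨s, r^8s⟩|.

10

|⟨s⟩| = 2 and |⟨r^8s⟩| = 2, so |H| is a multiple of lcm(2, 2) = 2 and divides |G| = 20.
Closing under the operation: H = {e, r^2, r^4, r^6, r^8, s, r^2s, r^4s, r^6s, r^8s}, so |H| = 10.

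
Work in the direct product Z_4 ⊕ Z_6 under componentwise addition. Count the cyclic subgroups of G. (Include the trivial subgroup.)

12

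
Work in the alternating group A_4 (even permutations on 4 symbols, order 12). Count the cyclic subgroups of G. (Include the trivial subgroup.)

8

Each element a generates a cyclic subgroup ⟨a⟩; distinct elements may generate the same one (a cyclic group of order d has φ(d) generators).
Cyclic subgroups by order — order 1: 1; order 2: 3; order 3: 4.
Total: 8.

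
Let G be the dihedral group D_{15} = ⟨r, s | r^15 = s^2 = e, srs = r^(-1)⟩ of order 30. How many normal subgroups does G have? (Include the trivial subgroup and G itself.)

G has 28 subgroups. Checking conjugation-invariance by order — order 1: 1/1 normal; order 2: 0/15 normal; order 3: 1/1 normal; order 5: 1/1 normal; order 6: 0/5 normal; order 10: 0/3 normal; order 15: 1/1 normal; order 30: 1/1 normal.
Total normal subgroups: 5.

5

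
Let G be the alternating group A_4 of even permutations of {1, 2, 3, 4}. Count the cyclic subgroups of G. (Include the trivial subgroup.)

8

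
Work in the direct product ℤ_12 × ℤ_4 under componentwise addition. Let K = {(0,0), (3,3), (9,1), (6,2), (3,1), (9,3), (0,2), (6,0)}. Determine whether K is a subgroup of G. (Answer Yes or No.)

|K| = 8 divides |G| = 48, consistent with Lagrange.
K contains the identity, every element's inverse is in K, and K is closed under +: it is a subgroup.

Yes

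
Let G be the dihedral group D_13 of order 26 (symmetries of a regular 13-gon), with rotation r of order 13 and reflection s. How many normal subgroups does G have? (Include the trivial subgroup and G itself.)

3

G has 16 subgroups. Checking conjugation-invariance by order — order 1: 1/1 normal; order 2: 0/13 normal; order 13: 1/1 normal; order 26: 1/1 normal.
Total normal subgroups: 3.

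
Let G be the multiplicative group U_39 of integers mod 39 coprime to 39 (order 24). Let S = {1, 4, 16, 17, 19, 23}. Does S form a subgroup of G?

16 ∈ S but its inverse 22 ∉ S, so S is not a subgroup.

No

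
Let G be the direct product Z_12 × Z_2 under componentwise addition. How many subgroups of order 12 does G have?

|G| = 24 and 12 | 24, so subgroups of order 12 are possible by Lagrange.
The subgroups of order 12 are: {(0,0), (0,1), (2,0), (2,1), (4,0), (4,1), (6,0), (6,1), (8,0), (8,1), (10,0), (10,1)}; {(0,0), (1,0), (2,0), (3,0), (4,0), (5,0), (6,0), (7,0), (8,0), (9,0), (10,0), (11,0)}; {(0,0), (1,1), (2,0), (3,1), (4,0), (5,1), (6,0), (7,1), (8,0), (9,1), (10,0), (11,1)}.
So G has 3 subgroups of order 12.

3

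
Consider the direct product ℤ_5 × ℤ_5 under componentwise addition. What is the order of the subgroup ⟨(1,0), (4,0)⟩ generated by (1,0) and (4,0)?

|⟨(1,0)⟩| = 5 and |⟨(4,0)⟩| = 5, so |H| is a multiple of lcm(5, 5) = 5 and divides |G| = 25.
Closing under the operation: H = {(0,0), (1,0), (2,0), (3,0), (4,0)}, so |H| = 5.

5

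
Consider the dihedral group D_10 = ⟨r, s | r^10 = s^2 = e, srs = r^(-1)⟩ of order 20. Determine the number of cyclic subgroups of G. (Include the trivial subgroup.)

14

Each element a generates a cyclic subgroup ⟨a⟩; distinct elements may generate the same one (a cyclic group of order d has φ(d) generators).
Cyclic subgroups by order — order 1: 1; order 2: 11; order 5: 1; order 10: 1.
Total: 14.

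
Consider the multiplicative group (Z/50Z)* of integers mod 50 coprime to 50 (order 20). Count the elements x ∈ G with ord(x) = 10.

The elements of order 10 are: 9, 19, 29, 39.
That's 4.

4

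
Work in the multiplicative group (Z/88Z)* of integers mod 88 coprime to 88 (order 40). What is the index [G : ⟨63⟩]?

|⟨63⟩| = 10 and |G| = 40.
By Lagrange, [G : H] = |G|/|H| = 40/10 = 4.

4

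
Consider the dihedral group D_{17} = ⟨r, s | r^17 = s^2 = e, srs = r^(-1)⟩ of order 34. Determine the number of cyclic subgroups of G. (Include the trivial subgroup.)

Each element a generates a cyclic subgroup ⟨a⟩; distinct elements may generate the same one (a cyclic group of order d has φ(d) generators).
Cyclic subgroups by order — order 1: 1; order 2: 17; order 17: 1.
Total: 19.

19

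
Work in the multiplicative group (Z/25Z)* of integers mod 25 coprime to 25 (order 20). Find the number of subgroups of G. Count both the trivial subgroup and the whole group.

|G| = 20, so by Lagrange every subgroup order divides 20. Divisors: 1, 2, 4, 5, 10, 20.
Subgroups by order — order 1: 1; order 2: 1; order 4: 1; order 5: 1; order 10: 1; order 20: 1.
Total: 1 + 1 + 1 + 1 + 1 + 1 = 6.

6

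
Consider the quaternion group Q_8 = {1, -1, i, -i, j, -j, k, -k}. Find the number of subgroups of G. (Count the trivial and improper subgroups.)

|G| = 8, so by Lagrange every subgroup order divides 8. Divisors: 1, 2, 4, 8.
Subgroups by order — order 1: 1; order 2: 1; order 4: 3; order 8: 1.
Total: 1 + 1 + 3 + 1 = 6.

6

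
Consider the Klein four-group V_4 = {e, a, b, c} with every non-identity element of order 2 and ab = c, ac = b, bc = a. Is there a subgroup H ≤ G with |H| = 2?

Yes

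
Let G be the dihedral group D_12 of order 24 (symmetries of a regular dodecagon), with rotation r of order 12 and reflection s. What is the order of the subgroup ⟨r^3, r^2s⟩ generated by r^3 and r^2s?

8

|⟨r^3⟩| = 4 and |⟨r^2s⟩| = 2, so |H| is a multiple of lcm(4, 2) = 4 and divides |G| = 24.
Closing under the operation: H = {e, r^3, r^6, r^9, r^2s, r^5s, r^8s, r^11s}, so |H| = 8.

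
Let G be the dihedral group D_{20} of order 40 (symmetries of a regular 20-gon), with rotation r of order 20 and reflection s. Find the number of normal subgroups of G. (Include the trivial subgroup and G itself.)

G has 48 subgroups. Checking conjugation-invariance by order — order 1: 1/1 normal; order 2: 1/21 normal; order 4: 1/11 normal; order 5: 1/1 normal; order 8: 0/5 normal; order 10: 1/5 normal; order 20: 3/3 normal; order 40: 1/1 normal.
Total normal subgroups: 9.

9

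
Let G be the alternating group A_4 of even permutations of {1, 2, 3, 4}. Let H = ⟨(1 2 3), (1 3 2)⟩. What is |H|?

3

|⟨(1 2 3)⟩| = 3 and |⟨(1 3 2)⟩| = 3, so |H| is a multiple of lcm(3, 3) = 3 and divides |G| = 12.
Closing under the operation: H = {e, (1 2 3), (1 3 2)}, so |H| = 3.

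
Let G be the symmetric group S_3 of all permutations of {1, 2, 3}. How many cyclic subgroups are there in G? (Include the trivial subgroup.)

5

A cyclic subgroup of order d is generated by each of its φ(d) elements of order d, so the cyclic subgroups of order d number (#elements of order d)/φ(d).
Cyclic subgroups by order — order 1: 1; order 2: 3; order 3: 1.
Total: 5.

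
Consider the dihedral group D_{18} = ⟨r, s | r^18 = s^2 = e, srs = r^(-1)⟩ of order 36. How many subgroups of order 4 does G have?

9

|G| = 36 and 4 | 36, so subgroups of order 4 are possible by Lagrange.
The subgroups of order 4 are: {e, r^9, rs, r^10s}; {e, r^9, r^2s, r^11s}; {e, r^9, r^3s, r^12s}; {e, r^9, r^4s, r^13s}; … (9 in all).
So G has 9 subgroups of order 4.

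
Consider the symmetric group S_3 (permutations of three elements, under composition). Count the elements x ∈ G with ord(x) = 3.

2

The elements of order 3 are: (1 2 3), (1 3 2).
That's 2.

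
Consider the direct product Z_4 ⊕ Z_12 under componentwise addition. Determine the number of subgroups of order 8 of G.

3

|G| = 48 and 8 | 48, so subgroups of order 8 are possible by Lagrange.
The subgroups of order 8 are: {(0,0), (0,3), (0,6), (0,9), (2,0), (2,3), (2,6), (2,9)}; {(0,0), (0,6), (1,0), (1,6), (2,0), (2,6), (3,0), (3,6)}; {(0,0), (0,6), (1,3), (1,9), (2,0), (2,6), (3,3), (3,9)}.
So G has 3 subgroups of order 8.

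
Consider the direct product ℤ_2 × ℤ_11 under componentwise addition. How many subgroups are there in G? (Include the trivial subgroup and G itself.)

4

|G| = 22, so by Lagrange every subgroup order divides 22. Divisors: 1, 2, 11, 22.
Subgroups by order — order 1: 1; order 2: 1; order 11: 1; order 22: 1.
Total: 1 + 1 + 1 + 1 = 4.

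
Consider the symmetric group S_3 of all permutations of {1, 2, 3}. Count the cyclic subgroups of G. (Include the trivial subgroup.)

5

A cyclic subgroup of order d is generated by each of its φ(d) elements of order d, so the cyclic subgroups of order d number (#elements of order d)/φ(d).
Cyclic subgroups by order — order 1: 1; order 2: 3; order 3: 1.
Total: 5.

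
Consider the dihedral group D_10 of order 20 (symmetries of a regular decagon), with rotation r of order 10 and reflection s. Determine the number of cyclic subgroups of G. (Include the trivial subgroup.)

14

Group the elements of G by the cyclic subgroup they generate; each cyclic subgroup of order d accounts for φ(d) elements.
Cyclic subgroups by order — order 1: 1; order 2: 11; order 5: 1; order 10: 1.
Total: 14.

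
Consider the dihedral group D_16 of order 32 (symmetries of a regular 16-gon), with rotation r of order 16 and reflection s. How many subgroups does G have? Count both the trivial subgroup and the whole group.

|G| = 32, so by Lagrange every subgroup order divides 32. Divisors: 1, 2, 4, 8, 16, 32.
Subgroups by order — order 1: 1; order 2: 17; order 4: 9; order 8: 5; order 16: 3; order 32: 1.
Total: 1 + 17 + 9 + 5 + 3 + 1 = 36.

36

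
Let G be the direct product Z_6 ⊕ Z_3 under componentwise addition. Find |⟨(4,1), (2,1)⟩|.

9

|⟨(4,1)⟩| = 3 and |⟨(2,1)⟩| = 3, so |H| is a multiple of lcm(3, 3) = 3 and divides |G| = 18.
Closing under the operation: H = {(0,0), (0,1), (0,2), (2,0), (2,1), (2,2), (4,0), (4,1), (4,2)}, so |H| = 9.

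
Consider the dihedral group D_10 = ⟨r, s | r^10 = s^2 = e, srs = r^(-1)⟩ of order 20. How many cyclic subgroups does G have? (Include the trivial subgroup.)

14

A cyclic subgroup of order d is generated by each of its φ(d) elements of order d, so the cyclic subgroups of order d number (#elements of order d)/φ(d).
Cyclic subgroups by order — order 1: 1; order 2: 11; order 5: 1; order 10: 1.
Total: 14.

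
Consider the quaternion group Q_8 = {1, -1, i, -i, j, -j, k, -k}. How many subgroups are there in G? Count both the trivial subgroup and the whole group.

6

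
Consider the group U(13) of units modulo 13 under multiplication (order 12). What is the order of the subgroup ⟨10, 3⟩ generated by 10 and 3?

6

|⟨10⟩| = 6 and |⟨3⟩| = 3, so |H| is a multiple of lcm(6, 3) = 6 and divides |G| = 12.
Closing under the operation: H = {1, 3, 4, 9, 10, 12}, so |H| = 6.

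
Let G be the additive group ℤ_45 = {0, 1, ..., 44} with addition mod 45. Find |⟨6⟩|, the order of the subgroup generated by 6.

In ℤ_45, the order of an element a is n/gcd(a, n).
gcd(6, 45) = 3, so |⟨6⟩| = 45/3 = 15.

15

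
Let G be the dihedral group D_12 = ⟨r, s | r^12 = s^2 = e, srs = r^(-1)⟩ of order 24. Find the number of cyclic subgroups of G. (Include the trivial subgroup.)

18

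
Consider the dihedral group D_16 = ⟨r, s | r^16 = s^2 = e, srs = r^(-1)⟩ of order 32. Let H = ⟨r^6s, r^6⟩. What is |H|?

|⟨r^6s⟩| = 2 and |⟨r^6⟩| = 8, so |H| is a multiple of lcm(2, 8) = 8 and divides |G| = 32.
Closing under the operation: H = {e, r^2, r^4, r^6, r^8, r^10, r^12, r^14, s, r^2s, r^4s, r^6s, r^8s, r^10s, r^12s, r^14s}, so |H| = 16.

16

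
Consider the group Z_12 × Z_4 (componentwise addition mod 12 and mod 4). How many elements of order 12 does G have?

24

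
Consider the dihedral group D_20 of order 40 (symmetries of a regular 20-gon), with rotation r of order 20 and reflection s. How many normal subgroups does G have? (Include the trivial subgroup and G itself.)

G has 48 subgroups. Checking conjugation-invariance by order — order 1: 1/1 normal; order 2: 1/21 normal; order 4: 1/11 normal; order 5: 1/1 normal; order 8: 0/5 normal; order 10: 1/5 normal; order 20: 3/3 normal; order 40: 1/1 normal.
Total normal subgroups: 9.

9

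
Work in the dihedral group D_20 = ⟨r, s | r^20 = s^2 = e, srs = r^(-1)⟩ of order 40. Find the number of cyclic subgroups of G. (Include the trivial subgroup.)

Group the elements of G by the cyclic subgroup they generate; each cyclic subgroup of order d accounts for φ(d) elements.
Cyclic subgroups by order — order 1: 1; order 2: 21; order 4: 1; order 5: 1; order 10: 1; order 20: 1.
Total: 26.

26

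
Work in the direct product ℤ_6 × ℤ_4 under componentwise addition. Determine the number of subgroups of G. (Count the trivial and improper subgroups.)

16

|G| = 24, so by Lagrange every subgroup order divides 24. Divisors: 1, 2, 3, 4, 6, 8, 12, 24.
Subgroups by order — order 1: 1; order 2: 3; order 3: 1; order 4: 3; order 6: 3; order 8: 1; order 12: 3; order 24: 1.
Total: 1 + 3 + 1 + 3 + 3 + 1 + 3 + 1 = 16.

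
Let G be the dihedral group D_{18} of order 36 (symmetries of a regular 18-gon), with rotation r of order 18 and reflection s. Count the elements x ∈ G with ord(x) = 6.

The elements of order 6 are: r^3, r^15.
That's 2.

2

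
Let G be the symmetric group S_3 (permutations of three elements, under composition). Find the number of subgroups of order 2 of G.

3

|G| = 6 and 2 | 6, so subgroups of order 2 are possible by Lagrange.
The subgroups of order 2 are: {e, (1 2)}; {e, (1 3)}; {e, (2 3)}.
So G has 3 subgroups of order 2.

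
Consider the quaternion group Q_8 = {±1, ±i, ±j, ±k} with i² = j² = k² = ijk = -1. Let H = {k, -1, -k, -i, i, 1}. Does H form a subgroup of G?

No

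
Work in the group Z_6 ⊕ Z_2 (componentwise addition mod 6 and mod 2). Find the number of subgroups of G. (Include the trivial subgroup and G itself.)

10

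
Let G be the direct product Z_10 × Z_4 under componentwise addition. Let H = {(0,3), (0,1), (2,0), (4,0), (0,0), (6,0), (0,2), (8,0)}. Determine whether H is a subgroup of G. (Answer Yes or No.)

No

Closure fails: (0,1) + (4,0) = (4,1) ∉ H. So H is not a subgroup.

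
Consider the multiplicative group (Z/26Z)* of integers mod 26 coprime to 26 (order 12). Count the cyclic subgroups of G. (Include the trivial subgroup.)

6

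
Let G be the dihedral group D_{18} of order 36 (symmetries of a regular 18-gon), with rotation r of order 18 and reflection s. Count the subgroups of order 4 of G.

|G| = 36 and 4 | 36, so subgroups of order 4 are possible by Lagrange.
The subgroups of order 4 are: {e, r^9, rs, r^10s}; {e, r^9, r^2s, r^11s}; {e, r^9, r^3s, r^12s}; {e, r^9, r^4s, r^13s}; … (9 in all).
So G has 9 subgroups of order 4.

9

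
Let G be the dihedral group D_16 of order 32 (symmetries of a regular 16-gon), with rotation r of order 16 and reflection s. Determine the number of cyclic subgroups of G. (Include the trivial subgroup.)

A cyclic subgroup of order d is generated by each of its φ(d) elements of order d, so the cyclic subgroups of order d number (#elements of order d)/φ(d).
Cyclic subgroups by order — order 1: 1; order 2: 17; order 4: 1; order 8: 1; order 16: 1.
Total: 21.

21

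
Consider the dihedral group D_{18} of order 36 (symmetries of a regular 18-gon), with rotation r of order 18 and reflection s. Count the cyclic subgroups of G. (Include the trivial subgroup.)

24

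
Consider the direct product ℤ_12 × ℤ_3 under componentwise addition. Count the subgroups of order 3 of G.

4

|G| = 36 and 3 | 36, so subgroups of order 3 are possible by Lagrange.
The subgroups of order 3 are: {(0,0), (0,1), (0,2)}; {(0,0), (4,0), (8,0)}; {(0,0), (4,1), (8,2)}; {(0,0), (4,2), (8,1)}.
So G has 4 subgroups of order 3.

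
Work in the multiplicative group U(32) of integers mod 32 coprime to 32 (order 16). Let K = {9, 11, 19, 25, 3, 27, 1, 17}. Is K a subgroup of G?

Yes

|K| = 8 divides |G| = 16, consistent with Lagrange.
K contains the identity, every element's inverse is in K, and K is closed under ·: it is a subgroup.
In fact K = ⟨3⟩.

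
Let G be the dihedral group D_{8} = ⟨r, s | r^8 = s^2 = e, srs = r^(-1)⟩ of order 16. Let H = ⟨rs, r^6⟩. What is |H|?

|⟨rs⟩| = 2 and |⟨r^6⟩| = 4, so |H| is a multiple of lcm(2, 4) = 4 and divides |G| = 16.
Closing under the operation: H = {e, r^2, r^4, r^6, rs, r^3s, r^5s, r^7s}, so |H| = 8.

8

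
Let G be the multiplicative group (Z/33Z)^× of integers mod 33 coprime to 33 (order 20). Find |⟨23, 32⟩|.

4

|⟨23⟩| = 2 and |⟨32⟩| = 2, so |H| is a multiple of lcm(2, 2) = 2 and divides |G| = 20.
Closing under the operation: H = {1, 10, 23, 32}, so |H| = 4.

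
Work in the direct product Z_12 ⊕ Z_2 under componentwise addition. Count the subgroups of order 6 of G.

|G| = 24 and 6 | 24, so subgroups of order 6 are possible by Lagrange.
The subgroups of order 6 are: {(0,0), (0,1), (4,0), (4,1), (8,0), (8,1)}; {(0,0), (2,0), (4,0), (6,0), (8,0), (10,0)}; {(0,0), (2,1), (4,0), (6,1), (8,0), (10,1)}.
So G has 3 subgroups of order 6.

3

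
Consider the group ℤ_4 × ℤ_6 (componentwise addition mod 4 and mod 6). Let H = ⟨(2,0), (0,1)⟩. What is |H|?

|⟨(2,0)⟩| = 2 and |⟨(0,1)⟩| = 6, so |H| is a multiple of lcm(2, 6) = 6 and divides |G| = 24.
Closing under the operation: H = {(0,0), (0,1), (0,2), (0,3), (0,4), (0,5), (2,0), (2,1), (2,2), (2,3), (2,4), (2,5)}, so |H| = 12.

12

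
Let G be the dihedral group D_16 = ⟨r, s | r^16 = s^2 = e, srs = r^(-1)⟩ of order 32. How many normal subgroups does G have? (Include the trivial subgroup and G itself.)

8

G has 36 subgroups. Checking conjugation-invariance by order — order 1: 1/1 normal; order 2: 1/17 normal; order 4: 1/9 normal; order 8: 1/5 normal; order 16: 3/3 normal; order 32: 1/1 normal.
Total normal subgroups: 8.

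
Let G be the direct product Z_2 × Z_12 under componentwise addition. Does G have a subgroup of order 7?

7 does not divide |G| = 24, so by Lagrange no subgroup of order 7 exists.

No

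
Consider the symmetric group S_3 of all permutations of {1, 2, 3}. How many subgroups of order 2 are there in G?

|G| = 6 and 2 | 6, so subgroups of order 2 are possible by Lagrange.
The subgroups of order 2 are: {e, (1 2)}; {e, (1 3)}; {e, (2 3)}.
So G has 3 subgroups of order 2.

3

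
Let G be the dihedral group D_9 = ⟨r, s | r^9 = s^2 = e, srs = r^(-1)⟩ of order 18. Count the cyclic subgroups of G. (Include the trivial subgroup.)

Group the elements of G by the cyclic subgroup they generate; each cyclic subgroup of order d accounts for φ(d) elements.
Cyclic subgroups by order — order 1: 1; order 2: 9; order 3: 1; order 9: 1.
Total: 12.

12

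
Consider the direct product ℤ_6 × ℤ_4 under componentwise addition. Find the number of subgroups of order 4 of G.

|G| = 24 and 4 | 24, so subgroups of order 4 are possible by Lagrange.
The subgroups of order 4 are: {(0,0), (0,1), (0,2), (0,3)}; {(0,0), (0,2), (3,0), (3,2)}; {(0,0), (0,2), (3,1), (3,3)}.
So G has 3 subgroups of order 4.

3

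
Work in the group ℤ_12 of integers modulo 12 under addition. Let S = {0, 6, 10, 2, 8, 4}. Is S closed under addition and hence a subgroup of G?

Yes

|S| = 6 divides |G| = 12, consistent with Lagrange.
S contains the identity, every element's inverse is in S, and S is closed under +: it is a subgroup.
In fact S = ⟨2⟩.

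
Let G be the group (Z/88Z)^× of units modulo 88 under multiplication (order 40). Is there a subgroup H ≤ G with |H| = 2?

Yes

2 | 40. A subgroup of order 2 is {1, 21}.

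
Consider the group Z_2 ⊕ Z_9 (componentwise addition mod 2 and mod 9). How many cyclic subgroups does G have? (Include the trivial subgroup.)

6

Each element a generates a cyclic subgroup ⟨a⟩; distinct elements may generate the same one (a cyclic group of order d has φ(d) generators).
Cyclic subgroups by order — order 1: 1; order 2: 1; order 3: 1; order 6: 1; order 9: 1; order 18: 1.
Total: 6.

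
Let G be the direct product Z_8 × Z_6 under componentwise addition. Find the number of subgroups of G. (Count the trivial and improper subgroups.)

|G| = 48, so by Lagrange every subgroup order divides 48. Divisors: 1, 2, 3, 4, 6, 8, 12, 16, 24, 48.
Subgroups by order — order 1: 1; order 2: 3; order 3: 1; order 4: 3; order 6: 3; order 8: 3; order 12: 3; order 16: 1; order 24: 3; order 48: 1.
Total: 1 + 3 + 1 + 3 + 3 + 3 + 3 + 1 + 3 + 1 = 22.

22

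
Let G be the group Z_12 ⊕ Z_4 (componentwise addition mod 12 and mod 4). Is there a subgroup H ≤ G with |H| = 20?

No

20 does not divide |G| = 48, so by Lagrange no subgroup of order 20 exists.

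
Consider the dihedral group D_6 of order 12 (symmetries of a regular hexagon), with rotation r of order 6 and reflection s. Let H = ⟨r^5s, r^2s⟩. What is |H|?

|⟨r^5s⟩| = 2 and |⟨r^2s⟩| = 2, so |H| is a multiple of lcm(2, 2) = 2 and divides |G| = 12.
Closing under the operation: H = {e, r^3, r^2s, r^5s}, so |H| = 4.

4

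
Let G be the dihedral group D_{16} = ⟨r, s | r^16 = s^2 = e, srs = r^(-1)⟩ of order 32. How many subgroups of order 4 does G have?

|G| = 32 and 4 | 32, so subgroups of order 4 are possible by Lagrange.
The subgroups of order 4 are: {e, r^8, r^2s, r^10s}; {e, r^8, r^3s, r^11s}; {e, r^4, r^8, r^12}; {e, r^8, r^4s, r^12s}; … (9 in all).
So G has 9 subgroups of order 4.

9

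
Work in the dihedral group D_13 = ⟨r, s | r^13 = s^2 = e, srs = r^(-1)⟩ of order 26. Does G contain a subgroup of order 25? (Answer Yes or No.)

25 does not divide |G| = 26, so by Lagrange no subgroup of order 25 exists.

No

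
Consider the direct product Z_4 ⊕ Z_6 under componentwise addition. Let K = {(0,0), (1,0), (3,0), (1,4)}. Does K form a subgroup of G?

(1,4) ∈ K but its inverse (3,2) ∉ K, so K is not a subgroup.

No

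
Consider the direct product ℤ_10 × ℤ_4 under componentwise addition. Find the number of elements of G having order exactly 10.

12

An element (a,b) has order lcm(ord(a), ord(b)); count pairs with lcm equal to 10.
Enumerating gives 12 such elements.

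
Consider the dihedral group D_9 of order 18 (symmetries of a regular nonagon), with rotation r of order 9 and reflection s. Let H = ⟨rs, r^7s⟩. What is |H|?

6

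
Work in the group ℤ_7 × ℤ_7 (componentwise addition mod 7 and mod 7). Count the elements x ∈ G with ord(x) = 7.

48

An element (a,b) has order lcm(ord(a), ord(b)); count pairs with lcm equal to 7.
Enumerating gives 48 such elements.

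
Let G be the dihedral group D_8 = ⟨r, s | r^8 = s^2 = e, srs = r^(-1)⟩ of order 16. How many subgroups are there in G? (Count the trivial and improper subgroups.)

|G| = 16, so by Lagrange every subgroup order divides 16. Divisors: 1, 2, 4, 8, 16.
Subgroups by order — order 1: 1; order 2: 9; order 4: 5; order 8: 3; order 16: 1.
Total: 1 + 9 + 5 + 3 + 1 = 19.

19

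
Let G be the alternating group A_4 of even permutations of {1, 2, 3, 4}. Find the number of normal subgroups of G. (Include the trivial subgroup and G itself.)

3

G has 10 subgroups. Checking conjugation-invariance by order — order 1: 1/1 normal; order 2: 0/3 normal; order 3: 0/4 normal; order 4: 1/1 normal; order 12: 1/1 normal.
Total normal subgroups: 3.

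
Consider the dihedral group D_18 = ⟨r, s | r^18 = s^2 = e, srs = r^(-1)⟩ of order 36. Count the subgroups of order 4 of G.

9

|G| = 36 and 4 | 36, so subgroups of order 4 are possible by Lagrange.
The subgroups of order 4 are: {e, r^9, rs, r^10s}; {e, r^9, r^2s, r^11s}; {e, r^9, r^3s, r^12s}; {e, r^9, r^4s, r^13s}; … (9 in all).
So G has 9 subgroups of order 4.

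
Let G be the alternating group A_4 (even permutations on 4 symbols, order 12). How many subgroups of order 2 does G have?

|G| = 12 and 2 | 12, so subgroups of order 2 are possible by Lagrange.
The subgroups of order 2 are: {e, (1 2)(3 4)}; {e, (1 3)(2 4)}; {e, (1 4)(2 3)}.
So G has 3 subgroups of order 2.

3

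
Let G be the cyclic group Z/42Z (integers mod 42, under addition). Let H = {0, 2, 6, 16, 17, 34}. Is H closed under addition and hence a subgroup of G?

No

16 ∈ H but its inverse 26 ∉ H, so H is not a subgroup.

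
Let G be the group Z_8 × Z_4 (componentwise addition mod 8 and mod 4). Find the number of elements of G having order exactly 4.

An element (a,b) has order lcm(ord(a), ord(b)); count pairs with lcm equal to 4.
Enumerating gives 12 such elements.

12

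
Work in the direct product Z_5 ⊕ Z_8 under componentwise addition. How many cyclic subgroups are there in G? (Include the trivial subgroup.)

A cyclic subgroup of order d is generated by each of its φ(d) elements of order d, so the cyclic subgroups of order d number (#elements of order d)/φ(d).
Cyclic subgroups by order — order 1: 1; order 2: 1; order 4: 1; order 5: 1; order 8: 1; order 10: 1; order 20: 1; order 40: 1.
Total: 8.

8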